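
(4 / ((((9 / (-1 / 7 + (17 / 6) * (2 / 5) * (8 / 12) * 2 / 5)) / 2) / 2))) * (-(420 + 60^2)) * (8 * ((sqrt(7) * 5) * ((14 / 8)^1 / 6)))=-1076288 * sqrt(7) / 81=-35155.44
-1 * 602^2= -362404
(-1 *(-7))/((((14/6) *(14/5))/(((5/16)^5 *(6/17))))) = 140625/124780544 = 0.00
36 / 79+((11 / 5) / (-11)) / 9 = 1541 / 3555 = 0.43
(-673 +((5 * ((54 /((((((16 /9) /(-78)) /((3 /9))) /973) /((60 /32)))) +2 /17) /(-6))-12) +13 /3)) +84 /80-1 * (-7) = 6527967807 /5440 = 1199994.08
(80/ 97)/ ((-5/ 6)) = -96/ 97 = -0.99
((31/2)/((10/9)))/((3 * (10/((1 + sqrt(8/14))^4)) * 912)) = 341 * sqrt(7)/372400 + 7223/2979200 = 0.00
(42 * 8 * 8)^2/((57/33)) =79478784/19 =4183093.89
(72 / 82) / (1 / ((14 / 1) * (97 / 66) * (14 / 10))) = 57036 / 2255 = 25.29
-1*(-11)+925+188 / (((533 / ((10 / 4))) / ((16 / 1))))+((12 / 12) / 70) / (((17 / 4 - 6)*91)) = 868489638 / 914095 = 950.11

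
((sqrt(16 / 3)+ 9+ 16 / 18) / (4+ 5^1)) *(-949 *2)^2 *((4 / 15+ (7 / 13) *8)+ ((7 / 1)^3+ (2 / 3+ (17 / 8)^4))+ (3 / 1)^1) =20563479925079 *sqrt(3) / 103680+ 1830149713332031 / 1244160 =1814520332.96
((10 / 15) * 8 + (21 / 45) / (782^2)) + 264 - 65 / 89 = 73094444721 / 272128180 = 268.60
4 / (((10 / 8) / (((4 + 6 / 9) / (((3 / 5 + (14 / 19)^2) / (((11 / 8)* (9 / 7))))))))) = 47652 / 2063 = 23.10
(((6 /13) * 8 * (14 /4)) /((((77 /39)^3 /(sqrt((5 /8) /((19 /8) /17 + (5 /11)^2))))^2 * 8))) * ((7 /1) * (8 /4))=138043024470 /200337180659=0.69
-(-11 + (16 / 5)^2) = 19 / 25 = 0.76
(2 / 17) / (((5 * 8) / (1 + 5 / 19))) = 6 / 1615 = 0.00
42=42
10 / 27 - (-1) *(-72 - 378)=-449.63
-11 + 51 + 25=65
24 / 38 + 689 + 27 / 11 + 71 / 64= 9272183 / 13376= 693.20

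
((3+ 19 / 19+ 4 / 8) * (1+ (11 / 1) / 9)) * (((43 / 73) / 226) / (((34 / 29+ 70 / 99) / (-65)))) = -40122225 / 44511604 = -0.90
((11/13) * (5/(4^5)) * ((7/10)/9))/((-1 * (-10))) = 77/2396160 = 0.00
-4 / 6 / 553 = -2 / 1659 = -0.00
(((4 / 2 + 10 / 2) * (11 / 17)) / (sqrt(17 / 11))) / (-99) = -7 * sqrt(187) / 2601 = -0.04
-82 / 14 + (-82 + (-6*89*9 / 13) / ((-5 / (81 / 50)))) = 363126 / 11375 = 31.92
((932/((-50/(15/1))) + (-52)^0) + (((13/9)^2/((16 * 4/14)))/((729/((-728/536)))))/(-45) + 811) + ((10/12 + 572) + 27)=6450387211381/5697047520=1132.23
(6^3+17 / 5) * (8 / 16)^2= 1097 / 20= 54.85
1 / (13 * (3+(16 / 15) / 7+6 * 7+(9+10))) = 105 / 87568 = 0.00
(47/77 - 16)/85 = -237/1309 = -0.18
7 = 7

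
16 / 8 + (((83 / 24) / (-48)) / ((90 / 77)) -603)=-601.06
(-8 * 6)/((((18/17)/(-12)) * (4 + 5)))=544/9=60.44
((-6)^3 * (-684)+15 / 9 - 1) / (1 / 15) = 2216170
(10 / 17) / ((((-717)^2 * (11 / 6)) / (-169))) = -3380 / 32044881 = -0.00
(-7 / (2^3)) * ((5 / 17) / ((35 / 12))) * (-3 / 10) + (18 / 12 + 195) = 66819 / 340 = 196.53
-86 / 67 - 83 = -5647 / 67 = -84.28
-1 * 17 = -17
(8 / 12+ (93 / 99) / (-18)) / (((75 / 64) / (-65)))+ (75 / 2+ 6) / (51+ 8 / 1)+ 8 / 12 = -3435815 / 105138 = -32.68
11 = 11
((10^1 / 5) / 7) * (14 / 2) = 2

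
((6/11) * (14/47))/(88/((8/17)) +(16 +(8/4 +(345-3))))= 84/282799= 0.00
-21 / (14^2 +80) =-7 / 92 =-0.08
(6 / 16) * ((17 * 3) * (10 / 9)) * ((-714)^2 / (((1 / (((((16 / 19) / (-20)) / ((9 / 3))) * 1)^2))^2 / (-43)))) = -2650032896 / 146611125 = -18.08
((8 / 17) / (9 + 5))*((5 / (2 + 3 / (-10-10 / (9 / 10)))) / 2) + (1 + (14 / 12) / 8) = 2401585 / 2016336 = 1.19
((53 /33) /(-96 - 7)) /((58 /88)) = -212 /8961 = -0.02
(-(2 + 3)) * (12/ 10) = -6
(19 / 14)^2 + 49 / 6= 5885 / 588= 10.01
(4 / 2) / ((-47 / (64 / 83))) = -128 / 3901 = -0.03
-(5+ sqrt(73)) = -sqrt(73)- 5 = -13.54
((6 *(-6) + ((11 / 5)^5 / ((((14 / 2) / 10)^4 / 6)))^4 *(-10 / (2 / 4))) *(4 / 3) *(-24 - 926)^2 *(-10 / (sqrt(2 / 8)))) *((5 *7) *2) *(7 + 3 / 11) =35204205177348501129578120745200640000 / 52223176609373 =674110758153881834017002.10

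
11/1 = 11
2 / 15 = 0.13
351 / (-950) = -351 / 950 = -0.37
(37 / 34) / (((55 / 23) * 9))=851 / 16830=0.05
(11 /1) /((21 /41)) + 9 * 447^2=37764352 /21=1798302.48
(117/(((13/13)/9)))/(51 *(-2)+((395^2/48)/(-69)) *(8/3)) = -1307826/282709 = -4.63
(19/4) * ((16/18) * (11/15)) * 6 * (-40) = -6688/9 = -743.11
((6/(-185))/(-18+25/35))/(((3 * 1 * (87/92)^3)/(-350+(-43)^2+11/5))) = 3030653696/2729738825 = 1.11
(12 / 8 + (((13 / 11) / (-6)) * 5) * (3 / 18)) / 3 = 529 / 1188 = 0.45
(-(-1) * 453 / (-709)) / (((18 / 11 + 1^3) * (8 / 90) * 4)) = -224235 / 328976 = -0.68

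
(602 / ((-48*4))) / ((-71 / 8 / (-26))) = -3913 / 426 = -9.19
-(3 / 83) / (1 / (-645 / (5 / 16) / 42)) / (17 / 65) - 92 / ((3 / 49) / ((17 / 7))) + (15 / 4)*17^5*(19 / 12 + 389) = 985950502230149 / 474096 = 2079643157.15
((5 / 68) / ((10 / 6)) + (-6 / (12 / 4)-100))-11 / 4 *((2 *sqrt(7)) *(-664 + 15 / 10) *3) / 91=-6933 / 68 + 43725 *sqrt(7) / 364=215.86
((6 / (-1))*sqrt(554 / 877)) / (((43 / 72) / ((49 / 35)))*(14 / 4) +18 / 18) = -864*sqrt(485858) / 314843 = -1.91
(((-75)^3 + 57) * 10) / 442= -2109090 / 221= -9543.39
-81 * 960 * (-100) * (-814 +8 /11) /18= -3864672000 /11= -351333818.18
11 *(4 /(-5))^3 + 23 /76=-5.33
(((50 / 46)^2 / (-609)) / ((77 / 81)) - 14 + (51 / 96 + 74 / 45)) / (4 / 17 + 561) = -2393891389741 / 113605360212960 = -0.02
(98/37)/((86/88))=2.71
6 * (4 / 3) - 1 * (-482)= 490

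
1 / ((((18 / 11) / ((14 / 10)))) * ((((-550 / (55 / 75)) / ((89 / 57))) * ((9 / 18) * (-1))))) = 6853 / 1923750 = 0.00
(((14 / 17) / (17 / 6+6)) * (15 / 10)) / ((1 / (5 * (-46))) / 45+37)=186300 / 49291007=0.00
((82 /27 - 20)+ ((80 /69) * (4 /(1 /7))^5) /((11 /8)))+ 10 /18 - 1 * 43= 14511976.85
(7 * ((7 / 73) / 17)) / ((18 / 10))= 245 / 11169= 0.02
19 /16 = 1.19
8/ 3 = 2.67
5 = 5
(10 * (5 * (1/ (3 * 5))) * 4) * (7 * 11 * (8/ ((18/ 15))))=61600/ 9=6844.44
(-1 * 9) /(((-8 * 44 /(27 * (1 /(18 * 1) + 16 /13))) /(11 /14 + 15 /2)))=33669 /4576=7.36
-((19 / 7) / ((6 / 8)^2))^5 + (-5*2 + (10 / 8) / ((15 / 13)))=-2625.08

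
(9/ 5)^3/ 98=729/ 12250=0.06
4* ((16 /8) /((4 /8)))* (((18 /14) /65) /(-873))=-16 /44135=-0.00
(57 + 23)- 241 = -161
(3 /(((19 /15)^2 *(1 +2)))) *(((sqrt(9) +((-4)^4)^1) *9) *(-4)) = -2097900 /361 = -5811.36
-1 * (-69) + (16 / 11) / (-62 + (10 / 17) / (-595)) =23791871 / 344927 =68.98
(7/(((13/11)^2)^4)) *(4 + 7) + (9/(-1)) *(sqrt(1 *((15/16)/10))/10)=16505633837/815730721 - 9 *sqrt(6)/80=19.96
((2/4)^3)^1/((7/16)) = 0.29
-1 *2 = -2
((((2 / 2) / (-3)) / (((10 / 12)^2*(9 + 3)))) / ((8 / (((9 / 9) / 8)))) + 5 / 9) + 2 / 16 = 9791 / 14400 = 0.68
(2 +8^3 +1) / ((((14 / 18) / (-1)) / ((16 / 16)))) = -4635 / 7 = -662.14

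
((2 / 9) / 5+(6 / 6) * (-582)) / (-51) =26188 / 2295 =11.41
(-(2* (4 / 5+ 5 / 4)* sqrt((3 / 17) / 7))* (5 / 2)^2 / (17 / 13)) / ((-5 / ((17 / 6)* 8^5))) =1091584* sqrt(357) / 357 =57772.75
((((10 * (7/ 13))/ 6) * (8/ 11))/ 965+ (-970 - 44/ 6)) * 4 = -107893616/ 27599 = -3909.33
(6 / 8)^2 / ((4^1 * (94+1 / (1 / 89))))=3 / 3904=0.00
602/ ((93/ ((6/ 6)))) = 602/ 93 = 6.47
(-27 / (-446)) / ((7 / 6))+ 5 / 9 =8534 / 14049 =0.61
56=56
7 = 7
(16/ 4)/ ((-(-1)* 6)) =2/ 3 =0.67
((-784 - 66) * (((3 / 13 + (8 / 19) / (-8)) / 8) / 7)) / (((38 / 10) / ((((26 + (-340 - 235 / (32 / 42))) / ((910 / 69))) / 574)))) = 3212524425 / 54910052288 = 0.06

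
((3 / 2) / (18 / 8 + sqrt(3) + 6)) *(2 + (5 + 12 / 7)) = 4026 / 2429 - 488 *sqrt(3) / 2429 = 1.31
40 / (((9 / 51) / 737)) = 501160 / 3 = 167053.33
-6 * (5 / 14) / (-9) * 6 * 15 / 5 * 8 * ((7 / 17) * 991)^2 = 1649896080 / 289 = 5708982.98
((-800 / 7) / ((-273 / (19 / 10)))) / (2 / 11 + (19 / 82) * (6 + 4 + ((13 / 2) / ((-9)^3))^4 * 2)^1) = 1032592511191760640 / 3244094112765186317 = 0.32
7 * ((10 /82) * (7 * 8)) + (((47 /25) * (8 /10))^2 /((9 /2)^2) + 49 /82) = 5034858457 /103781250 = 48.51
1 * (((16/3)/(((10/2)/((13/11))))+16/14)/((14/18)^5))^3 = 163129408996720890880512/270927312352350952375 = 602.12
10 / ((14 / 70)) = 50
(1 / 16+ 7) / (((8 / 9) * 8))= 1017 / 1024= 0.99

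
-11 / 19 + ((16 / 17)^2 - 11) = -10.69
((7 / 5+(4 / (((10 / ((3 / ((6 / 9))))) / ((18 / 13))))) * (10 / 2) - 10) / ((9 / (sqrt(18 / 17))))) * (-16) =-7.06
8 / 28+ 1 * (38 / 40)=173 / 140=1.24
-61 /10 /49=-61 /490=-0.12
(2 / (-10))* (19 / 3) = -19 / 15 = -1.27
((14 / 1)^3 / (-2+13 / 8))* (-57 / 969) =21952 / 51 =430.43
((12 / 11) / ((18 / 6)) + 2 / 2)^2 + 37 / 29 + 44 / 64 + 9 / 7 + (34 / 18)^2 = 276204065 / 31833648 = 8.68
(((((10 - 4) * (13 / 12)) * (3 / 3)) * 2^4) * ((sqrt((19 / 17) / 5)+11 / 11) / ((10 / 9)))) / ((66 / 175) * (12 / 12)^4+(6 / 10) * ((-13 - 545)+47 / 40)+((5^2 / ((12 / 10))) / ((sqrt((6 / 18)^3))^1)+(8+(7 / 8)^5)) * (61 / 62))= -153969839282817073152 / 477824752055591591809 - 153969839282817073152 * sqrt(1615) / 40615103924725285303765 - 29101364273479680000 * sqrt(3) / 477824752055591591809 - 5820272854695936000 * sqrt(4845) / 8123020784945057060753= -0.63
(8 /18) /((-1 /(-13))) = 52 /9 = 5.78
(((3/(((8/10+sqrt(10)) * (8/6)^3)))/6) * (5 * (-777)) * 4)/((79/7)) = 407925/16432 - 2039625 * sqrt(10)/65728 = -73.30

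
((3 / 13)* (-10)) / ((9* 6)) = -5 / 117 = -0.04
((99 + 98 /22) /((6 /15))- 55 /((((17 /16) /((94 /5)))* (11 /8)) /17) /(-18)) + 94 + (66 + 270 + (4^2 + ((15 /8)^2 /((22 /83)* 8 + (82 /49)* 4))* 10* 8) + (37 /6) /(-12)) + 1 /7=139577805847 /99370656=1404.62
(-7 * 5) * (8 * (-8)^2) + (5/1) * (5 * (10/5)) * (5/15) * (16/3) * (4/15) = -17896.30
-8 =-8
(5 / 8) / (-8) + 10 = 635 / 64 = 9.92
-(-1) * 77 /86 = 77 /86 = 0.90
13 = 13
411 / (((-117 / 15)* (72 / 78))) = -685 / 12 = -57.08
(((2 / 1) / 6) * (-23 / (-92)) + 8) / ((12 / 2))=97 / 72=1.35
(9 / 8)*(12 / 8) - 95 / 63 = 181 / 1008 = 0.18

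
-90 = -90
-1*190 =-190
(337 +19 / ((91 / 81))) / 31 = 11.42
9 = 9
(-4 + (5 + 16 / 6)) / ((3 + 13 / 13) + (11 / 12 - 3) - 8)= -44 / 73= -0.60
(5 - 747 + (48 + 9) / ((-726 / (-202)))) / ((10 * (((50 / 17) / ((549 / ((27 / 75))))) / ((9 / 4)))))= -820025379 / 9680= -84713.37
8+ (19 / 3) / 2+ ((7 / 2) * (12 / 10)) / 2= 199 / 15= 13.27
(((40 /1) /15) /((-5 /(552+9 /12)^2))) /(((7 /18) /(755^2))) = -1671947509815 /7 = -238849644259.29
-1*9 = -9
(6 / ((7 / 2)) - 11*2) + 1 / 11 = -1555 / 77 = -20.19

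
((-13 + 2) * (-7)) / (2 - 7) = -77 / 5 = -15.40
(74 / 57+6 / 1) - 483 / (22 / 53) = -1449991 / 1254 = -1156.29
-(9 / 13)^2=-81 / 169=-0.48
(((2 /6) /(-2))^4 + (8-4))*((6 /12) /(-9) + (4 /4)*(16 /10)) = 144143 /23328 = 6.18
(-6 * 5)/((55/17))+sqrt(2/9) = -8.80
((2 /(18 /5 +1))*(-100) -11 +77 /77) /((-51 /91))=37310 /391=95.42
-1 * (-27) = 27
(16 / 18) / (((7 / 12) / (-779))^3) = -2116944482.52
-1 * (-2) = 2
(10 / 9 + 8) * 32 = 291.56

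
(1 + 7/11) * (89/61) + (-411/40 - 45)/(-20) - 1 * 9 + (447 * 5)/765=-25383769/27376800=-0.93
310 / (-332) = -155 / 166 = -0.93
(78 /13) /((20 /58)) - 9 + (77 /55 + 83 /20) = 13.95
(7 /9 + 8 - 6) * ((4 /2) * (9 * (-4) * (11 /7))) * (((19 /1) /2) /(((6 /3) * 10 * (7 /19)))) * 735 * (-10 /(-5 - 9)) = -1489125 /7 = -212732.14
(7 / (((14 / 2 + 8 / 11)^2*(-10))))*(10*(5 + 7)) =-10164 / 7225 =-1.41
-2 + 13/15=-17/15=-1.13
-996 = -996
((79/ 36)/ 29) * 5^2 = 1975/ 1044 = 1.89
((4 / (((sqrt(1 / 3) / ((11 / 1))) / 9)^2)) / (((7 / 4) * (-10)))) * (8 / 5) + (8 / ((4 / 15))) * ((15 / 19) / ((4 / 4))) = -35675298 / 3325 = -10729.41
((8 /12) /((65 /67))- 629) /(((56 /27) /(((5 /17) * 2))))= -157527 /884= -178.20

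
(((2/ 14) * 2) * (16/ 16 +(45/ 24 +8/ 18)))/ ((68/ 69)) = 5497/ 5712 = 0.96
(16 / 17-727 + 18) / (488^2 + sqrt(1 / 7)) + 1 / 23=12037* sqrt(7) / 6748795203567 + 6287282371759 / 155222289682041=0.04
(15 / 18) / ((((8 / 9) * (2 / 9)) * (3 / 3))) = 135 / 32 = 4.22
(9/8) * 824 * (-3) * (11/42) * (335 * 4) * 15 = -102479850/7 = -14639978.57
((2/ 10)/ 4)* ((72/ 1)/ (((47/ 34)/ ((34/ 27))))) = 2312/ 705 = 3.28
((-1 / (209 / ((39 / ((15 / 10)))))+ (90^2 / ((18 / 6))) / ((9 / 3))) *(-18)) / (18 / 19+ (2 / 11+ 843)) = -3385332 / 176423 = -19.19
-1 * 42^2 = -1764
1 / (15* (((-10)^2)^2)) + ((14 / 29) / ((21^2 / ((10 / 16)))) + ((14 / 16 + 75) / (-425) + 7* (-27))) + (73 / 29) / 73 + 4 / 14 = -41898067771 / 221850000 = -188.86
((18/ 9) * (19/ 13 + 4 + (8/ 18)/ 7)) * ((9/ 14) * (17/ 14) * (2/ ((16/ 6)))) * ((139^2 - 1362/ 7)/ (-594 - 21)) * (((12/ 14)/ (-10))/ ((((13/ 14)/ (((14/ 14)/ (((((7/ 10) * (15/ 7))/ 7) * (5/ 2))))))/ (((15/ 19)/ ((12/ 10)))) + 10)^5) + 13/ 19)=-3484828938909250054978405666925/ 25314655623365954097966238616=-137.66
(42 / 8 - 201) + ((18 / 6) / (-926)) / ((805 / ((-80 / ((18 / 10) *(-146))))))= -12782410091 / 65299668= -195.75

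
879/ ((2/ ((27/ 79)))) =23733/ 158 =150.21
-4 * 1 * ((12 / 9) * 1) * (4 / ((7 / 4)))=-256 / 21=-12.19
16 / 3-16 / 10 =56 / 15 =3.73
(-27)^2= 729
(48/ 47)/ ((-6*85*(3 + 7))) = -0.00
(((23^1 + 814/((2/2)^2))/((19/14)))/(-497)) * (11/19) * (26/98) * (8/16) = -119691/1255919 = -0.10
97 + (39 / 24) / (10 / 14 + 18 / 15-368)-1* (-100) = 20192833 / 102504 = 197.00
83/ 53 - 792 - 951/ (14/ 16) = -696475/ 371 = -1877.29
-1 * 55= -55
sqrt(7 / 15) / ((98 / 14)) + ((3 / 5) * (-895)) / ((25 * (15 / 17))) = -3043 / 125 + sqrt(105) / 105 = -24.25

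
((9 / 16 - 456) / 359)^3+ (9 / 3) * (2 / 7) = -1571507497617 / 1326604095488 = -1.18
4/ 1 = 4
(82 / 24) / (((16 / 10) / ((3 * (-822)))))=-84255 / 16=-5265.94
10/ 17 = 0.59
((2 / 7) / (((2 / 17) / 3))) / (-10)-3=-261 / 70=-3.73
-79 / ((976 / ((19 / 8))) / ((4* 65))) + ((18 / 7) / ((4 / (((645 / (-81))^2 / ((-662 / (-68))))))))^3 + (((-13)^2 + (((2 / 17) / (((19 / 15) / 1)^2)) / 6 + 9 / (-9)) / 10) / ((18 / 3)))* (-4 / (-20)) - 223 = -383959261777707636886219201 / 1979744309373796282144800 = -193.94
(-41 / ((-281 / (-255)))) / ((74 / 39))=-407745 / 20794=-19.61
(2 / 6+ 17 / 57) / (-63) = -0.01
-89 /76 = -1.17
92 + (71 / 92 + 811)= 83147 / 92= 903.77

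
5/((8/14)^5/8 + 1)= 4.96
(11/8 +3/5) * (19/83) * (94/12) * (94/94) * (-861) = -20246989/6640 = -3049.25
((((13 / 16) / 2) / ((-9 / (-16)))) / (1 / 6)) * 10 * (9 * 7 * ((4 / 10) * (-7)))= -7644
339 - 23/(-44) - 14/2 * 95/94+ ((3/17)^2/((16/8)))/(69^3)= 7252324084901/21814895652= 332.45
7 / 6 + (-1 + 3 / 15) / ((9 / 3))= 9 / 10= 0.90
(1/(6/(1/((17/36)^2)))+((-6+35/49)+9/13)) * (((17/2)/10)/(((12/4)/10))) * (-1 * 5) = 252865/4641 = 54.49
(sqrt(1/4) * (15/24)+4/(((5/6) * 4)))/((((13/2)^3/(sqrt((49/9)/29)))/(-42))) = -5929 * sqrt(29)/318565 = -0.10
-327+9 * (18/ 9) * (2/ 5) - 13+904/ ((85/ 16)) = -13824/ 85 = -162.64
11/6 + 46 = 287/6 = 47.83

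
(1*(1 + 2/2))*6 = 12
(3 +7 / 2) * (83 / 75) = 1079 / 150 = 7.19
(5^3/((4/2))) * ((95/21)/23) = 12.29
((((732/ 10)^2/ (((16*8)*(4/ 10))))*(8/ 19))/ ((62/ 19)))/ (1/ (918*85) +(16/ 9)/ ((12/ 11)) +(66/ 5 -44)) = -29034963/ 62720936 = -0.46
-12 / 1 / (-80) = 3 / 20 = 0.15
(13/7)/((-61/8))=-104/427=-0.24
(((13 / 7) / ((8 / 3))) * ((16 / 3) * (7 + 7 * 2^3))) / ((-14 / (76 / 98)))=-4446 / 343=-12.96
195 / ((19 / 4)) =780 / 19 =41.05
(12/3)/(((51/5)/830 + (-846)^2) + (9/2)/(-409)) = 848675/151852569348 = 0.00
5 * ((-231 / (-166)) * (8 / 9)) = 6.18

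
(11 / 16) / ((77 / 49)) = 7 / 16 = 0.44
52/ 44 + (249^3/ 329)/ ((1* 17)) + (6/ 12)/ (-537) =182465501629/ 66075702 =2761.46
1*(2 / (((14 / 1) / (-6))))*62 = -372 / 7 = -53.14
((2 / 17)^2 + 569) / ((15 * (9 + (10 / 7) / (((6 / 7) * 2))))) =65778 / 17051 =3.86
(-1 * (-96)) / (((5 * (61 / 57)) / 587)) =3212064 / 305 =10531.36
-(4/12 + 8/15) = -0.87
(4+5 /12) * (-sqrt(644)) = -53 * sqrt(161) /6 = -112.08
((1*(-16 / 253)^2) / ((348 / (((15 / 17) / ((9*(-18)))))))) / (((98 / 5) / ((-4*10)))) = 16000 / 125247498453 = 0.00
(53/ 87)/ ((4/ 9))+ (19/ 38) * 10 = 739/ 116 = 6.37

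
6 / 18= 1 / 3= 0.33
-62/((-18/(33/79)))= 341/237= 1.44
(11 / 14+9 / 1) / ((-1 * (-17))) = 137 / 238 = 0.58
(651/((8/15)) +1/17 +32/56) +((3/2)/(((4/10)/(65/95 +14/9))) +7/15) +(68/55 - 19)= 1206101641/994840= 1212.36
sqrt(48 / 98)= 2 * sqrt(6) / 7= 0.70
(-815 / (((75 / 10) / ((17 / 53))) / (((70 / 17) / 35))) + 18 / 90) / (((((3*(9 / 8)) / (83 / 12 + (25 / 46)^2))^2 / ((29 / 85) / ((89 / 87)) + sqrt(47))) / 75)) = -129993394318480*sqrt(47) / 97309950453 - 21864888924368336 / 49076651678463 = -9603.79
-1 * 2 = -2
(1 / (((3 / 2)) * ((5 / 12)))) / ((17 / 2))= 16 / 85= 0.19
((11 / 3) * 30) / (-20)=-11 / 2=-5.50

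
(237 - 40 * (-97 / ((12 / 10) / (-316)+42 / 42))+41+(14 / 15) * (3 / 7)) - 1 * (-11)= 4184.19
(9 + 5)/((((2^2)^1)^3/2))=7/16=0.44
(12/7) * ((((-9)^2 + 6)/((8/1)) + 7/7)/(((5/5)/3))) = 855/14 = 61.07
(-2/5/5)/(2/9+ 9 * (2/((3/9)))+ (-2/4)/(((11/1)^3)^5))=-150380934098963436/101924855333741884175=-0.00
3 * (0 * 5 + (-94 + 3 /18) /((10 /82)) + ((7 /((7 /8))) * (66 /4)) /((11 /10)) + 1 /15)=-19481 /10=-1948.10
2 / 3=0.67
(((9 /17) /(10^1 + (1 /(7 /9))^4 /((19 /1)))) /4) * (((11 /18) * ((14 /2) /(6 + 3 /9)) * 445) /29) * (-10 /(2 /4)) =-1234053975 /456272486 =-2.70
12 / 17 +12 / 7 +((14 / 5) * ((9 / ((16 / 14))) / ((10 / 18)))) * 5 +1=480451 / 2380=201.87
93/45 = 31/15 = 2.07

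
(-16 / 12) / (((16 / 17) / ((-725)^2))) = -8935625 / 12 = -744635.42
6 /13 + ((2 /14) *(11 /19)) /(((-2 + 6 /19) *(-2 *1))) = 2831 /5824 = 0.49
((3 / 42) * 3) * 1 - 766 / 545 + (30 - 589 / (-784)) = 12630421 / 427280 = 29.56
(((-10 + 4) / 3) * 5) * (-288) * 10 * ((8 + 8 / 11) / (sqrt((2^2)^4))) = 172800 / 11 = 15709.09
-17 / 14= -1.21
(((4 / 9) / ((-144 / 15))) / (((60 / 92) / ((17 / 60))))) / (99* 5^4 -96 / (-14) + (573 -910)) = -161 / 492648480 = -0.00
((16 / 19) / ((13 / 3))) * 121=5808 / 247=23.51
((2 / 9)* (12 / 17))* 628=5024 / 51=98.51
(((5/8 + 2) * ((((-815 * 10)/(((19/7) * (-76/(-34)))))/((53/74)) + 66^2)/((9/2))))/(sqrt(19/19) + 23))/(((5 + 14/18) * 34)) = 166106143/541234304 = 0.31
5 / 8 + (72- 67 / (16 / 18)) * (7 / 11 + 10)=-388 / 11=-35.27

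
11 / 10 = 1.10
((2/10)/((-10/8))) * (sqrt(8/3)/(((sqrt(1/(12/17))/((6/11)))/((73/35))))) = -7008 * sqrt(34)/163625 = -0.25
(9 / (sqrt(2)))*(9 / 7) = 81*sqrt(2) / 14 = 8.18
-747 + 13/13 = -746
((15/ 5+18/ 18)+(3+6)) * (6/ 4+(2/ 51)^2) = 101543/ 5202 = 19.52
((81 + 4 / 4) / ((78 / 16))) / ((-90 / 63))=-2296 / 195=-11.77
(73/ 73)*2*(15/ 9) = 10/ 3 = 3.33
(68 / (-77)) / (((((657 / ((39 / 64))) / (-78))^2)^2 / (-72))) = 124806800313 / 71652624203776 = 0.00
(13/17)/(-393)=-13/6681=-0.00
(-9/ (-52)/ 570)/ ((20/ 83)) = 249/ 197600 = 0.00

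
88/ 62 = 44/ 31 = 1.42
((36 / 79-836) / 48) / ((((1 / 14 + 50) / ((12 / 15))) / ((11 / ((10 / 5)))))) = -1270654 / 830685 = -1.53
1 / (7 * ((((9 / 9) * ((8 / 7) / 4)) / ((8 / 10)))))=2 / 5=0.40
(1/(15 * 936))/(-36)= -1/505440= -0.00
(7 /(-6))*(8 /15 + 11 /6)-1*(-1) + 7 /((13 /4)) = 919 /2340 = 0.39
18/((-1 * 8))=-9/4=-2.25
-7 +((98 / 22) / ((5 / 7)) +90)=4908 / 55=89.24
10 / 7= 1.43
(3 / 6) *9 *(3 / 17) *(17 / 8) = 27 / 16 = 1.69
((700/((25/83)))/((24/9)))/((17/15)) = 26145/34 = 768.97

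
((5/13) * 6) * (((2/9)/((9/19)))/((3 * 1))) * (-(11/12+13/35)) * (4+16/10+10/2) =-544787/110565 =-4.93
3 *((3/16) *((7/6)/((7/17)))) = 51/32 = 1.59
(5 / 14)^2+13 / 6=1349 / 588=2.29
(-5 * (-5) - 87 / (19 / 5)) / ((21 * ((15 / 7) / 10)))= 80 / 171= 0.47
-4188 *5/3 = -6980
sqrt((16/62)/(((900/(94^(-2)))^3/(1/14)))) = 0.00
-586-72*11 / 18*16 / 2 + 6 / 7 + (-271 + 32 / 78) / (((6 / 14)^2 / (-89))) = 319848871 / 2457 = 130178.62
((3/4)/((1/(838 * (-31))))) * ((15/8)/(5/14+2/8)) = -4091535/68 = -60169.63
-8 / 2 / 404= -1 / 101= -0.01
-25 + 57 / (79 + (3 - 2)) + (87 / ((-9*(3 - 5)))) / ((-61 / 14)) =-371809 / 14640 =-25.40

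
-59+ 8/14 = -409/7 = -58.43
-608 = -608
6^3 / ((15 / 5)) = 72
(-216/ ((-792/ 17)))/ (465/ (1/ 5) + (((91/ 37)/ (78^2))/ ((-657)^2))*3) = 127065379428/ 63719550566177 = 0.00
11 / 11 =1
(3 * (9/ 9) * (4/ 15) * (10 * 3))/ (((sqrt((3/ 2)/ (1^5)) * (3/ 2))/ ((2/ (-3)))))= -32 * sqrt(6)/ 9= -8.71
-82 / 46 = -41 / 23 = -1.78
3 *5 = 15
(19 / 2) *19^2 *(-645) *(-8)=17696220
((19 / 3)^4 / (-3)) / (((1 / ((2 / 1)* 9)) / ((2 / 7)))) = -521284 / 189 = -2758.12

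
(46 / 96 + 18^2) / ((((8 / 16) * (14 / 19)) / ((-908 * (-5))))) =47982125 / 12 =3998510.42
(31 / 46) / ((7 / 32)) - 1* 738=-734.92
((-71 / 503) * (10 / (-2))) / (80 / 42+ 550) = 1491 / 1165954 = 0.00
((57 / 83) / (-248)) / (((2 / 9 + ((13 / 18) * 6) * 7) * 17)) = -513 / 96230200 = -0.00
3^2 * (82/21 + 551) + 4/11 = 384577/77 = 4994.51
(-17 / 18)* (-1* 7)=119 / 18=6.61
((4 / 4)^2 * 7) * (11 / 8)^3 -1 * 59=-20891 / 512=-40.80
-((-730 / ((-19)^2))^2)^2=-283982410000 / 16983563041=-16.72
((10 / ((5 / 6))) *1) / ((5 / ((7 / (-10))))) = -42 / 25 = -1.68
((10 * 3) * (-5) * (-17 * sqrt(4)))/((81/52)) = 88400/27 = 3274.07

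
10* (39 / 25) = 78 / 5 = 15.60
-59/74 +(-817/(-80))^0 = 15/74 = 0.20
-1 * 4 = -4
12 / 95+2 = 202 / 95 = 2.13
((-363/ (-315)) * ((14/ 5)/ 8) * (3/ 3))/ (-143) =-11/ 3900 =-0.00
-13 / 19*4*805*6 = -251160 / 19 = -13218.95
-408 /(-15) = 136 /5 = 27.20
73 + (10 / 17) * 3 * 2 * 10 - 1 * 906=-13561 / 17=-797.71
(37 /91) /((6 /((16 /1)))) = 1.08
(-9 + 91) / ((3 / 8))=656 / 3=218.67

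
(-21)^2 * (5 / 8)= 2205 / 8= 275.62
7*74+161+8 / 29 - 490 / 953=18758937 / 27637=678.76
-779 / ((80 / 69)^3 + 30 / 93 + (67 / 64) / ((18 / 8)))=-126930621456 / 382326017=-332.00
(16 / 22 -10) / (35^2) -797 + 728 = -929877 / 13475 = -69.01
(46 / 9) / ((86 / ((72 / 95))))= 184 / 4085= 0.05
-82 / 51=-1.61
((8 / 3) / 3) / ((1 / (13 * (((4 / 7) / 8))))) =52 / 63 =0.83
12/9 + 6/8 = 25/12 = 2.08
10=10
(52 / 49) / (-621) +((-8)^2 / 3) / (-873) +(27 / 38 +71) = 2680070963 / 37387098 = 71.68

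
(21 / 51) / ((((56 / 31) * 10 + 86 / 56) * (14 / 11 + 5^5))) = 66836 / 9946020969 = 0.00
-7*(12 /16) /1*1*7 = -147 /4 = -36.75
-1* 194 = -194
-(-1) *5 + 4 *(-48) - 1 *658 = -845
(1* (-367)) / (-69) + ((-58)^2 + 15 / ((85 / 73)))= 3967322 / 1173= 3382.20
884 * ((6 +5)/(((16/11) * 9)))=26741/36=742.81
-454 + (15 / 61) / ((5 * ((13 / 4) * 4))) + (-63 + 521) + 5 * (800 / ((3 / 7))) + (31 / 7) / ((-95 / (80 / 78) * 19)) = 56133562547 / 6011733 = 9337.33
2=2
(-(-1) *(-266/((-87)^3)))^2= 70756/433626201009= 0.00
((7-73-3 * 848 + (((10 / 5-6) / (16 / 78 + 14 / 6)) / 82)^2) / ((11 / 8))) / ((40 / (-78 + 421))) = -1638815863202 / 100683495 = -16276.91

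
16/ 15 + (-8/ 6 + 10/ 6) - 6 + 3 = -1.60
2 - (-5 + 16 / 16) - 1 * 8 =-2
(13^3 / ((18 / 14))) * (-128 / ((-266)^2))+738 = 16714030 / 22743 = 734.91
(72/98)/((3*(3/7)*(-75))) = -4/525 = -0.01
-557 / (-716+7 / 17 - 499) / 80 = 9469 / 1651840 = 0.01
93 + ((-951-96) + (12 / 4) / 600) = -190799 / 200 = -954.00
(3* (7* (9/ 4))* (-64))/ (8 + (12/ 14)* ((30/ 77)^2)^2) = -93014946486/ 246678787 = -377.07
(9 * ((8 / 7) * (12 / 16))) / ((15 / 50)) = 180 / 7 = 25.71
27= 27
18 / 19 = 0.95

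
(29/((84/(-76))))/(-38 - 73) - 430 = -429.76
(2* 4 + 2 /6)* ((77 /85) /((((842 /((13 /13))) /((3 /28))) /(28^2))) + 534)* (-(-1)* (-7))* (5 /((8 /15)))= -2090421375 /7157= -292080.67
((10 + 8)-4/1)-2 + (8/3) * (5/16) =77/6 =12.83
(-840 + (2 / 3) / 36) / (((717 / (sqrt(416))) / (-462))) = 13970572* sqrt(26) / 6453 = 11039.24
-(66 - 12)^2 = -2916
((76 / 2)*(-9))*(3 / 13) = -1026 / 13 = -78.92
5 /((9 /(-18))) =-10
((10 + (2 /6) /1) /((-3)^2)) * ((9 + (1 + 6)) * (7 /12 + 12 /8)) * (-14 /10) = -4340 /81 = -53.58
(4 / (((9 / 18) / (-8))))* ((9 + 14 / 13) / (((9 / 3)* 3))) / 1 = -8384 / 117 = -71.66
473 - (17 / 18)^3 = 2753623 / 5832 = 472.16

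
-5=-5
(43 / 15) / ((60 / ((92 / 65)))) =989 / 14625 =0.07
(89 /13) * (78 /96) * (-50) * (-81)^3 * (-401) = -474164946225 /8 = -59270618278.12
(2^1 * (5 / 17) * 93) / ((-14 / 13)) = -6045 / 119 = -50.80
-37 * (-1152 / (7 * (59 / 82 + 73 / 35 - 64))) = -5825280 / 58543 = -99.50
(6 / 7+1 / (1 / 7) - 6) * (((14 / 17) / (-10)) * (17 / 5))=-13 / 25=-0.52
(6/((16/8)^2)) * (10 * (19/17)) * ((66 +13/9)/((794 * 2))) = 57665/80988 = 0.71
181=181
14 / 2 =7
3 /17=0.18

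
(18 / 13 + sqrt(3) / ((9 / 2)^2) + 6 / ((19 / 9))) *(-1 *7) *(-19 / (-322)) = -522 / 299 - 38 *sqrt(3) / 1863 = -1.78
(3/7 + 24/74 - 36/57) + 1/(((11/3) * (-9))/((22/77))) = 18295/162393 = 0.11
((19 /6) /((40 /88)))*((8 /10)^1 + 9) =10241 /150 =68.27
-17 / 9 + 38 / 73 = -899 / 657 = -1.37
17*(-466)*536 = -4246192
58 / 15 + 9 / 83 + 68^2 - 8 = 5751869 / 1245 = 4619.98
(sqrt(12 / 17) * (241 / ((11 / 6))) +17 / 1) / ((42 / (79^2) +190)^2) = 662151377 / 1406197532224 +28160908563 * sqrt(51) / 65739734631472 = 0.00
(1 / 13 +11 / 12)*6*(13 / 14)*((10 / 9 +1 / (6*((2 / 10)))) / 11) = 775 / 792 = 0.98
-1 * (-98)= 98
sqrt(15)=3.87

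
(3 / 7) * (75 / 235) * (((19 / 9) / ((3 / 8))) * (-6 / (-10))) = 152 / 329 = 0.46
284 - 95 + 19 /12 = 2287 /12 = 190.58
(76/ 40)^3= 6859/ 1000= 6.86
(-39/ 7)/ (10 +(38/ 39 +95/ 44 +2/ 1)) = -66924/ 181783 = -0.37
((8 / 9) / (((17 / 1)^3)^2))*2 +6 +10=3475809952 / 217238121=16.00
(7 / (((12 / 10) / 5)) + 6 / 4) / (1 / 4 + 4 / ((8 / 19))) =368 / 117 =3.15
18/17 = 1.06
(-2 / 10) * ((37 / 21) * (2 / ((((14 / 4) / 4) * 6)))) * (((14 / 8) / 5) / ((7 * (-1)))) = 74 / 11025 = 0.01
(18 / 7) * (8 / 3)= 48 / 7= 6.86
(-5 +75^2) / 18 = 2810 / 9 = 312.22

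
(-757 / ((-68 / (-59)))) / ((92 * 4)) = -44663 / 25024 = -1.78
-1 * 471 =-471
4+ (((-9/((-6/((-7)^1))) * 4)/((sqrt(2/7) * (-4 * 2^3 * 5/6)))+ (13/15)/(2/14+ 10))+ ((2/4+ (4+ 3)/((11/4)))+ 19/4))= 63 * sqrt(14)/80+ 556739/46860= 14.83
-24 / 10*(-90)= 216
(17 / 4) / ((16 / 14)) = 119 / 32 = 3.72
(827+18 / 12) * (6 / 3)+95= 1752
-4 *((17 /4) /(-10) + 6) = -223 /10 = -22.30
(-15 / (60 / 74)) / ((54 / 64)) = -592 / 27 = -21.93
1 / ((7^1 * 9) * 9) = 1 / 567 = 0.00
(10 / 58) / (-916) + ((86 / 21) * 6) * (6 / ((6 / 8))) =36552029 / 185948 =196.57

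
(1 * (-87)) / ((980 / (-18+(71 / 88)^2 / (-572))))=1387428411 / 868195328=1.60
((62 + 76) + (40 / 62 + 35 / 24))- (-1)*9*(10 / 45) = 105725 / 744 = 142.10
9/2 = 4.50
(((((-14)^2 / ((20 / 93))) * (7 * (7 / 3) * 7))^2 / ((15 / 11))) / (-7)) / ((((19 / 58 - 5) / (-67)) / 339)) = -187318069244675446 / 33875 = -5529684700949.83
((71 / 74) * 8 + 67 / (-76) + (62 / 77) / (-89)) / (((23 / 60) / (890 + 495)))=2716377391275 / 110806157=24514.68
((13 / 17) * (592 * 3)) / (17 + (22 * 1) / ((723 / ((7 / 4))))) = 33385248 / 419203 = 79.64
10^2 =100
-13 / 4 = -3.25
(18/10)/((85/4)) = 36/425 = 0.08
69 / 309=23 / 103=0.22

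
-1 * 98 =-98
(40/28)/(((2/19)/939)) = 89205/7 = 12743.57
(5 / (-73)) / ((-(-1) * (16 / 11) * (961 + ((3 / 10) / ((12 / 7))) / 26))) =-3575 / 72959631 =-0.00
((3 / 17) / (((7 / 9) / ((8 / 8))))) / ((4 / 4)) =27 / 119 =0.23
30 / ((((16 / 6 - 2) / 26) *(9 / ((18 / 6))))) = 390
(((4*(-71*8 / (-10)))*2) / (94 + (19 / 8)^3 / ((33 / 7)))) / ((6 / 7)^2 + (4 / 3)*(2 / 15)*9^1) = 2.01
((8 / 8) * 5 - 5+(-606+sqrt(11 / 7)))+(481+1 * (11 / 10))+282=sqrt(77) / 7+1581 / 10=159.35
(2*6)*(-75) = -900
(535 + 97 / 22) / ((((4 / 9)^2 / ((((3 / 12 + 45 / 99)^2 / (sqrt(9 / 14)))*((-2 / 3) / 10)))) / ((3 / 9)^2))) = -11404187*sqrt(14) / 3407360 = -12.52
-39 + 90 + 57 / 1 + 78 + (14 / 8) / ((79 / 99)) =59469 / 316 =188.19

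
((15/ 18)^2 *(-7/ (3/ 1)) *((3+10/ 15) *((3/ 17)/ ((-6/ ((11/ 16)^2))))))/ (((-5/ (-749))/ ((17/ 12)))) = 34892165/ 1990656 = 17.53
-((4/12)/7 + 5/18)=-41/126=-0.33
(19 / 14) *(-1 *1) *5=-95 / 14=-6.79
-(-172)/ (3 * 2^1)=86/ 3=28.67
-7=-7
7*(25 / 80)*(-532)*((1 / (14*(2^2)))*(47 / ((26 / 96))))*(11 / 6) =-343805 / 52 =-6611.63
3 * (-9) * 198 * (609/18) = -180873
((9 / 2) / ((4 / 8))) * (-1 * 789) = -7101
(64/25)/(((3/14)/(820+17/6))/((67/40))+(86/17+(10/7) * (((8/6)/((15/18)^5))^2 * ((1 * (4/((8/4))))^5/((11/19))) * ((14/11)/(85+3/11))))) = 1082474277500000/7624512277767893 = 0.14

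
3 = 3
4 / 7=0.57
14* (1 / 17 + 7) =1680 / 17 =98.82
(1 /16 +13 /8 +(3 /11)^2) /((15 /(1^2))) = 1137 /9680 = 0.12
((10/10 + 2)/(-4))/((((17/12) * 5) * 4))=-9/340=-0.03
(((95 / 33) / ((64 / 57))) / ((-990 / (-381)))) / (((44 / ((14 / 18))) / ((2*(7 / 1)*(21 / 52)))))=15725521 / 159464448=0.10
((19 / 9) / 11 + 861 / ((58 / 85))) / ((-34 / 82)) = -3043.65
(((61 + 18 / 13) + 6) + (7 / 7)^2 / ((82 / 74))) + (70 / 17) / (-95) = 11920928 / 172159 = 69.24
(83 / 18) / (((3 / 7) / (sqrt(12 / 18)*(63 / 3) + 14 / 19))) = 4067 / 513 + 4067*sqrt(6) / 54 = 192.41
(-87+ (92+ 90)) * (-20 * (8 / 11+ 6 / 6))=-36100 / 11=-3281.82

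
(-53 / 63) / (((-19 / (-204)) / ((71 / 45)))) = -255884 / 17955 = -14.25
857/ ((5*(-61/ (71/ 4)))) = -60847/ 1220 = -49.87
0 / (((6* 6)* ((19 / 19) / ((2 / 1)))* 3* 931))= 0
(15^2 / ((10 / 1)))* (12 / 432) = 0.62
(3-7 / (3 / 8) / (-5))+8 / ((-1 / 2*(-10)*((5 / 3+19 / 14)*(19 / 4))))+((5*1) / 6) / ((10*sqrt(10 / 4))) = sqrt(10) / 60+49549 / 7239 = 6.90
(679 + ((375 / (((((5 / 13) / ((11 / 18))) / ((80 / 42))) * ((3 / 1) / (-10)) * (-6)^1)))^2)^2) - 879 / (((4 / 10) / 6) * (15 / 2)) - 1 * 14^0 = 16334437427438908709320 / 103355177121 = 158041792220.20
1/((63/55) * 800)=11/10080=0.00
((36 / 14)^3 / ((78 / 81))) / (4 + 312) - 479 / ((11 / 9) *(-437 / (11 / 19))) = 1682025120 / 2924823083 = 0.58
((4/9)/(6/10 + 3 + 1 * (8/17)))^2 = 28900/2424249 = 0.01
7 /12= 0.58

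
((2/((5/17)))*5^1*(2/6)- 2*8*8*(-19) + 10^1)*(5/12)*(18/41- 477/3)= -19936400/123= -162084.55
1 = 1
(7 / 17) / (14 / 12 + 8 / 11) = 462 / 2125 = 0.22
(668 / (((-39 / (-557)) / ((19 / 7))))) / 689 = 7069444 / 188097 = 37.58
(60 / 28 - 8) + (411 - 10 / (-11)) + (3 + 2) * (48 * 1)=49746 / 77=646.05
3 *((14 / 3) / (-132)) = -7 / 66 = -0.11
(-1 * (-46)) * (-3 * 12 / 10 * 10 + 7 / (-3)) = -5290 / 3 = -1763.33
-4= -4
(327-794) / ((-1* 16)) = 467 / 16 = 29.19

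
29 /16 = 1.81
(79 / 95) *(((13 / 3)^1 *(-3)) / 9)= -1027 / 855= -1.20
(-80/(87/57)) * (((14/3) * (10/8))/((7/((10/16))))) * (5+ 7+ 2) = -33250/87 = -382.18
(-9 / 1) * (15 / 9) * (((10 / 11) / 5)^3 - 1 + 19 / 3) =-106600 / 1331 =-80.09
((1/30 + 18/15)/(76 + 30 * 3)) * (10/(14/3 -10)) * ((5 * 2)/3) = -185/3984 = -0.05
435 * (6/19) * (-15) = -39150/19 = -2060.53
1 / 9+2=19 / 9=2.11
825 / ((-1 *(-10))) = 165 / 2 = 82.50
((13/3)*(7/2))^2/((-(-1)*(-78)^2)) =49/1296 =0.04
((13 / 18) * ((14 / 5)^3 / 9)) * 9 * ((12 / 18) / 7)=5096 / 3375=1.51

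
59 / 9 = 6.56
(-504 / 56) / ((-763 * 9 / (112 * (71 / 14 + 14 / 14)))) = 680 / 763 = 0.89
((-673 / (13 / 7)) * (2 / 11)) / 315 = -1346 / 6435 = -0.21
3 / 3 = 1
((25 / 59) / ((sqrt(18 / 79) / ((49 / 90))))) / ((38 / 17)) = 4165*sqrt(158) / 242136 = 0.22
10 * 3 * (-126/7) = -540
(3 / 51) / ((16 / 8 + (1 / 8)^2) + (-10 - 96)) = -64 / 113135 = -0.00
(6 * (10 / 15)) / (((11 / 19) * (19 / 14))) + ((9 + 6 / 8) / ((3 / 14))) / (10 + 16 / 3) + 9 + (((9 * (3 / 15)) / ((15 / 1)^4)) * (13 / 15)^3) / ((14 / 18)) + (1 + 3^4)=7401050270239 / 74714062500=99.06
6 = 6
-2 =-2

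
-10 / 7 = -1.43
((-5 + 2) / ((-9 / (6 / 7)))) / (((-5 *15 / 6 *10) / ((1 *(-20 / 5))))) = 0.01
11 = 11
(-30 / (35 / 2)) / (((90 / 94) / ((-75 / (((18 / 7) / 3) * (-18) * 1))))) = -235 / 27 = -8.70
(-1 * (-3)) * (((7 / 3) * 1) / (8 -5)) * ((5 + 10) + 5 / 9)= 980 / 27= 36.30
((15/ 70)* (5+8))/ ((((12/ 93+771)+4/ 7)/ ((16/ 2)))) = 4836/ 167459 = 0.03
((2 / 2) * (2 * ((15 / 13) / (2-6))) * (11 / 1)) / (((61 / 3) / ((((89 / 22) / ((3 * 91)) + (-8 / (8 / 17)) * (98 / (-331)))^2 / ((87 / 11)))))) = -503551785285125 / 500750278057848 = -1.01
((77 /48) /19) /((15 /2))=77 /6840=0.01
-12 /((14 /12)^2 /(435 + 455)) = -384480 /49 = -7846.53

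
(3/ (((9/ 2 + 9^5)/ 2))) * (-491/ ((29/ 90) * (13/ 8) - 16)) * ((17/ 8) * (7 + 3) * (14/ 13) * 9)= 1262066400/ 1900984657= 0.66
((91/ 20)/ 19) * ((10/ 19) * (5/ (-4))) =-455/ 2888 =-0.16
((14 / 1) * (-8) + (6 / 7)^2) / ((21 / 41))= -223532 / 1029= -217.23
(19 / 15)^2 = 361 / 225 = 1.60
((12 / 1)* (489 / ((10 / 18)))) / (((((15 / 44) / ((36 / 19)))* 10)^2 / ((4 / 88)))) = 167308416 / 1128125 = 148.31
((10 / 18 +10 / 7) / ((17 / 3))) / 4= 125 / 1428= 0.09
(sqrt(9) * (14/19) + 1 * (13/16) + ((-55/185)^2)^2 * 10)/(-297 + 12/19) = -1766862599/168854409456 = -0.01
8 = 8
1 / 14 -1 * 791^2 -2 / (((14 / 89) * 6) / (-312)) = -8750277 / 14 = -625019.79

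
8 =8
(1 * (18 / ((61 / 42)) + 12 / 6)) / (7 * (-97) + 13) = -439 / 20313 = -0.02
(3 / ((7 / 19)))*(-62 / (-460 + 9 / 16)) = 1.10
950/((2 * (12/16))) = 633.33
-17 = -17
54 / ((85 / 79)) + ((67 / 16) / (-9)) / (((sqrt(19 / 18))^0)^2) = 608609 / 12240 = 49.72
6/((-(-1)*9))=2/3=0.67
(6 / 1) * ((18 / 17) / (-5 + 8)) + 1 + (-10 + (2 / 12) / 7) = -4897 / 714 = -6.86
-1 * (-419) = 419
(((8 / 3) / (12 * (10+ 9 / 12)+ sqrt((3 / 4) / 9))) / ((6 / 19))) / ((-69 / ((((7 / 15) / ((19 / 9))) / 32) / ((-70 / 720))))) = 1548 / 22964465-2 * sqrt(3) / 22964465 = 0.00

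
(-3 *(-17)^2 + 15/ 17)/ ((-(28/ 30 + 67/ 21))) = 1546020/ 7361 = 210.03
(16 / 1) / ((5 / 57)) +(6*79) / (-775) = 140886 / 775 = 181.79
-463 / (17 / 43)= -19909 / 17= -1171.12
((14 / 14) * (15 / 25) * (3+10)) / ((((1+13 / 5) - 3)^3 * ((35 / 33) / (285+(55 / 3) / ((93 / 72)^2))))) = 9684675 / 961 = 10077.71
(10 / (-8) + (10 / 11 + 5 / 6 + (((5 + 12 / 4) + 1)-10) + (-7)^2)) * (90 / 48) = 32005 / 352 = 90.92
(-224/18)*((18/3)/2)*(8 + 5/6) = -2968/9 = -329.78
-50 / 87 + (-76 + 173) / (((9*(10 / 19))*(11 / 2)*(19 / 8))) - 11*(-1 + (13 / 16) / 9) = 842153 / 76560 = 11.00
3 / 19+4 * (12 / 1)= 915 / 19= 48.16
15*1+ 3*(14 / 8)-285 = -1059 / 4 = -264.75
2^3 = 8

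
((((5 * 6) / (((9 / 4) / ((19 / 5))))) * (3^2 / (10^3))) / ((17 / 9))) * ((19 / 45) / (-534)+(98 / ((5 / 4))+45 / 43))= 1559718911 / 81323750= 19.18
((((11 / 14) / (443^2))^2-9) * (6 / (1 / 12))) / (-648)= 67938113881643 / 67938113881764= 1.00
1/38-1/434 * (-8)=369/8246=0.04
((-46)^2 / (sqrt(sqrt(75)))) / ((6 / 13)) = 13754*3^(3 / 4)*sqrt(5) / 45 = 1557.91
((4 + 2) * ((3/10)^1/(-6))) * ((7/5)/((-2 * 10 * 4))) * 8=21/500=0.04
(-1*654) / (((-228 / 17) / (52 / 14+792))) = 5160605 / 133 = 38801.54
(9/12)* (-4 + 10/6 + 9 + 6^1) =19/2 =9.50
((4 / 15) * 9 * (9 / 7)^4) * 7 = 78732 / 1715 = 45.91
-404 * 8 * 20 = -64640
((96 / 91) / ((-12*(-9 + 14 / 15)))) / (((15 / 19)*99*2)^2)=722 / 1618782165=0.00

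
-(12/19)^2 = -144/361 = -0.40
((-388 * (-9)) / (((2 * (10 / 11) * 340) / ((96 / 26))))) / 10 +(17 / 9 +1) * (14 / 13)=1292062 / 248625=5.20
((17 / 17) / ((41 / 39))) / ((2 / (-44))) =-858 / 41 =-20.93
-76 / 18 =-38 / 9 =-4.22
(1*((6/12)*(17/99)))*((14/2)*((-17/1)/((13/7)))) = -14161/2574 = -5.50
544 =544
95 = 95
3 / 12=1 / 4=0.25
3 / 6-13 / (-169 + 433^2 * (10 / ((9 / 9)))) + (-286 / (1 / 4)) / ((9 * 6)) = -698021353 / 33744978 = -20.69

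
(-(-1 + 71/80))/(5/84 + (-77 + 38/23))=-4347/2909140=-0.00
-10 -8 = -18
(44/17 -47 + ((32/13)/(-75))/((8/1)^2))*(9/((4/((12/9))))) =-1472267/11050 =-133.24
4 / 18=2 / 9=0.22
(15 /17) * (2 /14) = 15 /119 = 0.13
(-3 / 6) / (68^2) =-1 / 9248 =-0.00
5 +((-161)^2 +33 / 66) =51853 / 2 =25926.50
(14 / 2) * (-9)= -63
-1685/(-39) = 1685/39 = 43.21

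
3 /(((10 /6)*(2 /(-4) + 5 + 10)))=18 /145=0.12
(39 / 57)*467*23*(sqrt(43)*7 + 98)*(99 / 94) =96765669*sqrt(43) / 1786 + 677359683 / 893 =1113804.19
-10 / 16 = -5 / 8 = -0.62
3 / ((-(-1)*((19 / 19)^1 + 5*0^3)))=3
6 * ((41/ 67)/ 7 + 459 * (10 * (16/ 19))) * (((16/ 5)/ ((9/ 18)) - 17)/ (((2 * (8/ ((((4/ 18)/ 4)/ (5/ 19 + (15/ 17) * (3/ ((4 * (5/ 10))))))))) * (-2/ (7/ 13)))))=31034169239/ 214266000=144.84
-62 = -62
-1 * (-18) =18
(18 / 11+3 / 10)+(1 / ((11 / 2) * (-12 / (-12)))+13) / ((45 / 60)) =6439 / 330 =19.51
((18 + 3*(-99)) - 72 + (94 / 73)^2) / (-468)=1861643 / 2493972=0.75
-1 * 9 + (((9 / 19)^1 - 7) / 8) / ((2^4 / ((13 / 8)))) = -44179 / 4864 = -9.08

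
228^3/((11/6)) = 71114112/11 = 6464919.27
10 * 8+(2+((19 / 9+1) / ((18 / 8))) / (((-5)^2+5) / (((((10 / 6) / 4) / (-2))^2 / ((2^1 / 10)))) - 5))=22127302 / 269811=82.01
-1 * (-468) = 468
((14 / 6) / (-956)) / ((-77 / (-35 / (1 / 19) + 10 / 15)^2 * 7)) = 3972049 / 1987524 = 2.00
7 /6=1.17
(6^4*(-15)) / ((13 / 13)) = -19440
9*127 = 1143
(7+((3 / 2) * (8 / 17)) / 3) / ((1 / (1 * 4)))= 492 / 17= 28.94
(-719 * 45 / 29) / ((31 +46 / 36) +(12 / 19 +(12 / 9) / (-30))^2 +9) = -47304627750 / 1764771307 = -26.80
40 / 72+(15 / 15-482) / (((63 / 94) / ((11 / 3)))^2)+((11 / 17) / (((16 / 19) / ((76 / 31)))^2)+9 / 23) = -14390.26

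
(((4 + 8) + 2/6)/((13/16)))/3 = 5.06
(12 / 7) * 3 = 5.14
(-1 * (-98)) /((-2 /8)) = -392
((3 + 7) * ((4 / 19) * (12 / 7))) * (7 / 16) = 30 / 19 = 1.58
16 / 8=2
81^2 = 6561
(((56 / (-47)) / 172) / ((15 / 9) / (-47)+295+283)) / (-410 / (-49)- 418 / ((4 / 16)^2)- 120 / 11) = 11319 / 6318424721099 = 0.00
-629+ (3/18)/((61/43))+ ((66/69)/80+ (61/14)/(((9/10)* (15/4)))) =-6656535481/10606680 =-627.58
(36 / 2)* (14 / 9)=28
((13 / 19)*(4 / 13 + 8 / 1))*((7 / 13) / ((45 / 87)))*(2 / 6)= 2436 / 1235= 1.97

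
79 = 79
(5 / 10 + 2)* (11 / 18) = 55 / 36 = 1.53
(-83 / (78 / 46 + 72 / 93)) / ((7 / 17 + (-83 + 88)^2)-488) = 1006043 / 13848504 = 0.07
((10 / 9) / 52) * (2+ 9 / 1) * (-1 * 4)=-0.94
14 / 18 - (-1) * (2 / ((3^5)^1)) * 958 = 2105 / 243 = 8.66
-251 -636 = -887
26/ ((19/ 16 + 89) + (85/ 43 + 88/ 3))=0.21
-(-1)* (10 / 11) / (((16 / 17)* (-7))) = -85 / 616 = -0.14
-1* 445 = -445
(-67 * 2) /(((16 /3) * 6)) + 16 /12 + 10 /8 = -77 /48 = -1.60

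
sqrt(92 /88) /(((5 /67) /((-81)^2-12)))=438783 * sqrt(506) /110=89728.90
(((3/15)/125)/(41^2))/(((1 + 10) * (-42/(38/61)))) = -19/14804356875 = -0.00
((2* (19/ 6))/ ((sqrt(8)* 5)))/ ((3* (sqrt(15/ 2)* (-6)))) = -19* sqrt(15)/ 8100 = -0.01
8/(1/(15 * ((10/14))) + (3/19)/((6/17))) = 22800/1541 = 14.80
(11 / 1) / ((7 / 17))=187 / 7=26.71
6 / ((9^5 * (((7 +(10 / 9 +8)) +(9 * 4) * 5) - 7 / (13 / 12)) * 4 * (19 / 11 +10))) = 143 / 12520054494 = 0.00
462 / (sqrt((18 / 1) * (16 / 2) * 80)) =77 * sqrt(5) / 40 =4.30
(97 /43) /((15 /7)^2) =4753 /9675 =0.49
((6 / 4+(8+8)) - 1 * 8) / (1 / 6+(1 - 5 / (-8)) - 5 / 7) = 8.82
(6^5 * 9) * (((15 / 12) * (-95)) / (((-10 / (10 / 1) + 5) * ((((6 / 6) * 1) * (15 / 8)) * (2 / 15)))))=-8310600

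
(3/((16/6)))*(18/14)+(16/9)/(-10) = 3197/2520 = 1.27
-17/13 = -1.31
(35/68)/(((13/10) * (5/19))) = 665/442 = 1.50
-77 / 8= -9.62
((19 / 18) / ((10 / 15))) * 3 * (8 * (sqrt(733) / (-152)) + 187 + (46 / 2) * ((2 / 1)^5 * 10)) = 143393 / 4 - sqrt(733) / 4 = 35841.48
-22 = -22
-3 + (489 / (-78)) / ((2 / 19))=-3253 / 52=-62.56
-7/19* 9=-63/19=-3.32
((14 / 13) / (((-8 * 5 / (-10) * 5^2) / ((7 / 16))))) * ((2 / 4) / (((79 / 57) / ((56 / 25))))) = 19551 / 5135000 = 0.00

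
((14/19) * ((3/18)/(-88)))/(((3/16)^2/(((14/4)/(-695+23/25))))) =2450/12239667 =0.00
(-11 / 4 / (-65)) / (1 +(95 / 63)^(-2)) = 19855 / 675688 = 0.03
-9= -9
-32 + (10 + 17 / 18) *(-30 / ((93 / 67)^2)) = -202.41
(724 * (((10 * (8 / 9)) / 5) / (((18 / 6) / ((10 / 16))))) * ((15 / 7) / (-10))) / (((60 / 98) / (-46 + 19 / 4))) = 69685 / 18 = 3871.39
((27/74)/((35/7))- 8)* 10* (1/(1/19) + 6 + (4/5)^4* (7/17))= -784334061/393125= -1995.13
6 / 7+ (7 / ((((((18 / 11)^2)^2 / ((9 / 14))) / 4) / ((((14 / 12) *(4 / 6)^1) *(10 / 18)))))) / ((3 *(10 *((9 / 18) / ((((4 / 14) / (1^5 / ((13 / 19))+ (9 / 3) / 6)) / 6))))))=651816115 / 758897748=0.86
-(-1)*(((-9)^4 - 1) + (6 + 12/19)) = 124766/19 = 6566.63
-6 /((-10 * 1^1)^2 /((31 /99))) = -31 /1650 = -0.02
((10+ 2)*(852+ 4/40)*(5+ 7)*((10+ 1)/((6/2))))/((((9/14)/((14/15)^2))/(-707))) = -431025516.68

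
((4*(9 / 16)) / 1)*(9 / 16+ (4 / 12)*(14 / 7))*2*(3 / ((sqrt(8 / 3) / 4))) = 531*sqrt(6) / 32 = 40.65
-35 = -35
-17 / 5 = -3.40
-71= -71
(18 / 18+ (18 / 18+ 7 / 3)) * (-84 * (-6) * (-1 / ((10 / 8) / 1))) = -8736 / 5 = -1747.20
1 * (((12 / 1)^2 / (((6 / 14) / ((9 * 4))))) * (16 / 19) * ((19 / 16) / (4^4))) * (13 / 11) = 2457 / 44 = 55.84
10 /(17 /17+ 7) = 5 /4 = 1.25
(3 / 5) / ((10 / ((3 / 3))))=3 / 50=0.06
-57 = -57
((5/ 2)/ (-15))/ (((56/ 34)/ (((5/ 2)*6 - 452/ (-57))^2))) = -29040233/ 545832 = -53.20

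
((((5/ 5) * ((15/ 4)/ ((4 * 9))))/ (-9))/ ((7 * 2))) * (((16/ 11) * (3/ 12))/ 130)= -0.00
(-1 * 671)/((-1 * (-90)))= -671/90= -7.46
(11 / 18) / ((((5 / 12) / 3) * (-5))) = -22 / 25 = -0.88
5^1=5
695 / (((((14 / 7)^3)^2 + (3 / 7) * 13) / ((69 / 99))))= 111895 / 16071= 6.96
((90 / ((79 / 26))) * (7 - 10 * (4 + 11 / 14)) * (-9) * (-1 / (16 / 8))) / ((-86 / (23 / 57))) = 25.55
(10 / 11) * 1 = 10 / 11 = 0.91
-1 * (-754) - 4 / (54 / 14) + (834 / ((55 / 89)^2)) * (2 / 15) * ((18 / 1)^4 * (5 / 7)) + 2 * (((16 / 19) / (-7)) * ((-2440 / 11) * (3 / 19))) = 4506412429679222 / 206392725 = 21834163.15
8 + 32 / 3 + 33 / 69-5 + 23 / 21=7361 / 483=15.24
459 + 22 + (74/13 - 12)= 474.69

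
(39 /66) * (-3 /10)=-39 /220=-0.18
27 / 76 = 0.36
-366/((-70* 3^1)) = 61/35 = 1.74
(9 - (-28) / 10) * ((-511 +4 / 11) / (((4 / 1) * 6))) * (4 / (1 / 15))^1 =-331403 / 22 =-15063.77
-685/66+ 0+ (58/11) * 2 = 1/6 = 0.17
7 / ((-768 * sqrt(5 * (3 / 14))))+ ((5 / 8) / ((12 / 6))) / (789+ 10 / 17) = 85 / 214768 - 7 * sqrt(210) / 11520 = -0.01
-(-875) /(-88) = -875 /88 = -9.94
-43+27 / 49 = -2080 / 49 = -42.45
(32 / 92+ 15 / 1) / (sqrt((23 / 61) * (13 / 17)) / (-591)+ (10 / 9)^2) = 152086167 * sqrt(310063) / 9256329576667+ 115072336926900 / 9256329576667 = 12.44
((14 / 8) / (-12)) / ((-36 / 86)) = 0.35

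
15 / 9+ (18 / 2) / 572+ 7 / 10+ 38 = 346481 / 8580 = 40.38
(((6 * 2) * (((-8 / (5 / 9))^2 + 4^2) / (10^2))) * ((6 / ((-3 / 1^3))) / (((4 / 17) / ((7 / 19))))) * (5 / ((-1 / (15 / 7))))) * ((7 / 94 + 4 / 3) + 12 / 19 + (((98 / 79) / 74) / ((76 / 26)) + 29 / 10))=27569795437668 / 6199317625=4447.23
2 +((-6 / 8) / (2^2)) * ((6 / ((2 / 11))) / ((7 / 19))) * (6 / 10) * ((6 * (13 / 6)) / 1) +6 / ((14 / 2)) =-71759 / 560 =-128.14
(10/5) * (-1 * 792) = -1584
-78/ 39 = -2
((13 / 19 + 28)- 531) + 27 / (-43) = -410905 / 817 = -502.94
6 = 6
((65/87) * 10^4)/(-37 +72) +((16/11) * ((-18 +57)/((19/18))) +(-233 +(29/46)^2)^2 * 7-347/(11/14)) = 378553.20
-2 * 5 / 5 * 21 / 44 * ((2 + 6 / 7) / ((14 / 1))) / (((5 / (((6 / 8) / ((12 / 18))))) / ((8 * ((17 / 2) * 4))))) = -918 / 77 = -11.92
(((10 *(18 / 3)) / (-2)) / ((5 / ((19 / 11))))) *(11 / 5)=-114 / 5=-22.80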